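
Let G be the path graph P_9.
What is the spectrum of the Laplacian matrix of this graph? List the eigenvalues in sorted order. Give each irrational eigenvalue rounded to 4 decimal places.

[0, 0.1206, 0.4679, 1, 1.6527, 2.3473, 3, 3.5321, 3.8794]

The graph has 9 vertices and degree multiset [2, 2, 2, 2, 2, 2, 2, 1, 1]; D is the diagonal matrix of degrees and L = D - A. Diagonalising L (or applying a numerical eigensolver to the 9x9 matrix) gives the spectrum above. The single zero eigenvalue shows the graph is connected.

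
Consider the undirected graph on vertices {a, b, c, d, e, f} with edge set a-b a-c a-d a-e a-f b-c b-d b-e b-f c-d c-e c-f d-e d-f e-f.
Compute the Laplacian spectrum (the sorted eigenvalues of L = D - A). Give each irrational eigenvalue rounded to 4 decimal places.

Each diagonal entry of L is the vertex degree and each off-diagonal entry is -1 where an edge is present, 0 otherwise; in the order [a, b, c, d, e, f] the diagonal is [5, 5, 5, 5, 5, 5]. Since every row of L sums to 0, the all-ones vector is in the kernel and 0 is an eigenvalue. The single zero eigenvalue shows the graph is connected. The eigenvalues sum to 30, which equals trace(L) = 2|E|. There is one zero in the spectrum, matching the 1 component.

[0, 6, 6, 6, 6, 6]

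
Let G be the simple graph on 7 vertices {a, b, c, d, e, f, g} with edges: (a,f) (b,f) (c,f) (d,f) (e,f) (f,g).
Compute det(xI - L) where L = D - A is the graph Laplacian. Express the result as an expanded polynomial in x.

x^7 - 12x^6 + 45x^5 - 80x^4 + 75x^3 - 36x^2 + 7x

Each diagonal entry of L is the vertex degree and each off-diagonal entry is -1 where an edge is present, 0 otherwise; in the order [a, b, c, d, e, f, g] the diagonal is [1, 1, 1, 1, 1, 6, 1]. L has integer entries, so p(x) = det(xI - L) has integer coefficients. Expanding the determinant yields x^7 - 12x^6 + 45x^5 - 80x^4 + 75x^3 - 36x^2 + 7x. Since p(0) = det(-L) = 0, x divides p(x). By the matrix-tree theorem the graph has (1/7) * product of the nonzero eigenvalues = 1 spanning tree. The eigenvalues sum to 12, which equals trace(L) = 2|E|.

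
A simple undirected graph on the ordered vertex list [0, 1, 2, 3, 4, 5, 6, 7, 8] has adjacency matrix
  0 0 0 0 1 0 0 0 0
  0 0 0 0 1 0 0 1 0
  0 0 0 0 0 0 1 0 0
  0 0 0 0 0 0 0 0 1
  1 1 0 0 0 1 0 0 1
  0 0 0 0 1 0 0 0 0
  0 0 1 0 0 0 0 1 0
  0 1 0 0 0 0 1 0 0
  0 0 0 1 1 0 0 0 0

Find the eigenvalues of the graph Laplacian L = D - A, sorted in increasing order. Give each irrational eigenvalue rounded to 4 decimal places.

With the vertex order [0, 1, 2, 3, 4, 5, 6, 7, 8], the degrees are [1, 2, 1, 1, 4, 1, 2, 2, 2], giving D = diag(1, 2, 1, 1, 4, 1, 2, 2, 2) and L = D - A. The multiplicity of 0 as a Laplacian eigenvalue equals the number of connected components. The single zero eigenvalue shows the graph is connected. The largest eigenvalue, 5.1743, is at most the vertex count 9.

[0, 0.1774, 0.5242, 1, 1, 2.1609, 2.4961, 3.4670, 5.1743]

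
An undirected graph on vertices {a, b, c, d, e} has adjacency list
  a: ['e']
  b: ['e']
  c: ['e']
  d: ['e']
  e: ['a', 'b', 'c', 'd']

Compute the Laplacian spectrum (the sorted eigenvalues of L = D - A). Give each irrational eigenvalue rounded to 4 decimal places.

Each diagonal entry of L is the vertex degree and each off-diagonal entry is -1 where an edge is present, 0 otherwise; in the order [a, b, c, d, e] the diagonal is [1, 1, 1, 1, 4]. Diagonalising L (or applying a numerical eigensolver to the 5x5 matrix) gives the spectrum above. The single zero eigenvalue shows the graph is connected.

[0, 1, 1, 1, 5]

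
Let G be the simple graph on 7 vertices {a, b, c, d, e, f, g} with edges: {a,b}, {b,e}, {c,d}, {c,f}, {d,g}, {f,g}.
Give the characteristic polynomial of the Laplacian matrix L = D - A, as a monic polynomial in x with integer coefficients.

With the vertex order [a, b, c, d, e, f, g], the degrees are [1, 2, 2, 2, 1, 2, 2], giving D = diag(1, 2, 2, 2, 1, 2, 2) and L = D - A. Computing det(xI - L) by cofactor expansion (or equivalently via sum-over-permutations) gives x^7 - 12x^6 + 55x^5 - 120x^4 + 124x^3 - 48x^2. Since p(0) = det(-L) = 0, x divides p(x). The eigenvalues sum to 12, which equals trace(L) = 2|E|.

x^7 - 12x^6 + 55x^5 - 120x^4 + 124x^3 - 48x^2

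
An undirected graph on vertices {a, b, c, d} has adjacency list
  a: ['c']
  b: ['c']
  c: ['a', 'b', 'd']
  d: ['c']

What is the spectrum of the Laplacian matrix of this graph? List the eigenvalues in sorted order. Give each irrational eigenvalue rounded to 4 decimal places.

[0, 1, 1, 4]

With the vertex order [a, b, c, d], the degrees are [1, 1, 3, 1], giving D = diag(1, 1, 3, 1) and L = D - A. Since every row of L sums to 0, the all-ones vector is in the kernel and 0 is an eigenvalue. The single zero eigenvalue shows the graph is connected. By the matrix-tree theorem the graph has (1/4) * product of the nonzero eigenvalues = 1 spanning tree. There is one zero in the spectrum, matching the 1 component.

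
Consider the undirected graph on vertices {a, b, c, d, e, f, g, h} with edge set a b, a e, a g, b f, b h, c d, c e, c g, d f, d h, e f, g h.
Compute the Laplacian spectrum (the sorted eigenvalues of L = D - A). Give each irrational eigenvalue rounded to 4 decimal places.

With the vertex order [a, b, c, d, e, f, g, h], the degrees are [3, 3, 3, 3, 3, 3, 3, 3], giving D = diag(3, 3, 3, 3, 3, 3, 3, 3) and L = D - A. L is symmetric positive semidefinite, so every eigenvalue is real and nonnegative. The single zero eigenvalue shows the graph is connected. The largest eigenvalue, 6, is at most the vertex count 8.

[0, 2, 2, 2, 4, 4, 4, 6]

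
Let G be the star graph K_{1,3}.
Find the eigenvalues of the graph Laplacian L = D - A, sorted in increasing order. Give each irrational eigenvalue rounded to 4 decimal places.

The graph has 4 vertices and degree multiset [3, 1, 1, 1]; D is the diagonal matrix of degrees and L = D - A. The multiplicity of 0 as a Laplacian eigenvalue equals the number of connected components. The single zero eigenvalue shows the graph is connected. By the matrix-tree theorem the graph has (1/4) * product of the nonzero eigenvalues = 1 spanning tree. The largest eigenvalue, 4, is at most the vertex count 4.

[0, 1, 1, 4]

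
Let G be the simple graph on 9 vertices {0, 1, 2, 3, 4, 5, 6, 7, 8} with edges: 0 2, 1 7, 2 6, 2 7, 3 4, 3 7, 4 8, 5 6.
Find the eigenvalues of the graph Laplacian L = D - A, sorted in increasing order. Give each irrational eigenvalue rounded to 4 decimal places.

[0, 0.1862, 0.4822, 0.7043, 1.4073, 2.1338, 2.8532, 3.5372, 4.6958]

Reading degrees in the order [0, 1, 2, 3, 4, 5, 6, 7, 8] gives [1, 1, 3, 2, 2, 1, 2, 3, 1]; set D = diag(1, 1, 3, 2, 2, 1, 2, 3, 1) and form L = D - A. L is symmetric positive semidefinite, so every eigenvalue is real and nonnegative. The single zero eigenvalue shows the graph is connected. There is one zero in the spectrum, matching the 1 component.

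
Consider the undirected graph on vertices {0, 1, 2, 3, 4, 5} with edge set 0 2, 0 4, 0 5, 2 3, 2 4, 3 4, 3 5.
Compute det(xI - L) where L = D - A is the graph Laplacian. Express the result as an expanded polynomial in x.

With the vertex order [0, 1, 2, 3, 4, 5], the degrees are [3, 0, 3, 3, 3, 2], giving D = diag(3, 0, 3, 3, 3, 2) and L = D - A. The eigenvalues of L are [0, 0, 2, 3, 4, 5]; the characteristic polynomial is the product of (x - lambda_i), which multiplies out to x^6 - 14x^5 + 71x^4 - 154x^3 + 120x^2. Since p(0) = det(-L) = 0, x divides p(x).

x^6 - 14x^5 + 71x^4 - 154x^3 + 120x^2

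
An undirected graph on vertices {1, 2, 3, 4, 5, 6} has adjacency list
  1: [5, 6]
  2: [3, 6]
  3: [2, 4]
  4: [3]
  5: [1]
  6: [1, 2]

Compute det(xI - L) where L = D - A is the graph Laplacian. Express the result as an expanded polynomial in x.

Reading degrees in the order [1, 2, 3, 4, 5, 6] gives [2, 2, 2, 1, 1, 2]; set D = diag(2, 2, 2, 1, 1, 2) and form L = D - A. Computing det(xI - L) by cofactor expansion (or equivalently via sum-over-permutations) gives x^6 - 10x^5 + 36x^4 - 56x^3 + 35x^2 - 6x. Since p(0) = det(-L) = 0, x divides p(x). The eigenvalues sum to 10, which equals trace(L) = 2|E|.

x^6 - 10x^5 + 36x^4 - 56x^3 + 35x^2 - 6x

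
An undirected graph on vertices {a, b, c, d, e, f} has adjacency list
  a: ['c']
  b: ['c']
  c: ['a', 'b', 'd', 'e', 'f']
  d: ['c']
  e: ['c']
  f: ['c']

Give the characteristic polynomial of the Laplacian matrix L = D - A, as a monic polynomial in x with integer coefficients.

x^6 - 10x^5 + 30x^4 - 40x^3 + 25x^2 - 6x

Each diagonal entry of L is the vertex degree and each off-diagonal entry is -1 where an edge is present, 0 otherwise; in the order [a, b, c, d, e, f] the diagonal is [1, 1, 5, 1, 1, 1]. The eigenvalues of L are [0, 1, 1, 1, 1, 6]; the characteristic polynomial is the product of (x - lambda_i), which multiplies out to x^6 - 10x^5 + 30x^4 - 40x^3 + 25x^2 - 6x. Since p(0) = det(-L) = 0, x divides p(x). By the matrix-tree theorem the graph has (1/6) * product of the nonzero eigenvalues = 1 spanning tree. The eigenvalues sum to 10, which equals trace(L) = 2|E|.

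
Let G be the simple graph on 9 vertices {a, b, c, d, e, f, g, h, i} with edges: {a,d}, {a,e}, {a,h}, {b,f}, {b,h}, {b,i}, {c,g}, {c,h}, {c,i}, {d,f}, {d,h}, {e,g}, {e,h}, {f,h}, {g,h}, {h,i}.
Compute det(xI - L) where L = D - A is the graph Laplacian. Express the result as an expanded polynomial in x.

Reading degrees in the order [a, b, c, d, e, f, g, h, i] gives [3, 3, 3, 3, 3, 3, 3, 8, 3]; set D = diag(3, 3, 3, 3, 3, 3, 3, 8, 3) and form L = D - A. L has integer entries, so p(x) = det(xI - L) has integer coefficients. Expanding the determinant yields x^9 - 32x^8 + 428x^7 - 3136x^6 + 13786x^5 - 37232x^4 + 60276x^3 - 53424x^2 + 19845x. The coefficient of x^8 equals -trace(L) = -32, matching the sum of degrees. There is one zero in the spectrum, matching the 1 component.

x^9 - 32x^8 + 428x^7 - 3136x^6 + 13786x^5 - 37232x^4 + 60276x^3 - 53424x^2 + 19845x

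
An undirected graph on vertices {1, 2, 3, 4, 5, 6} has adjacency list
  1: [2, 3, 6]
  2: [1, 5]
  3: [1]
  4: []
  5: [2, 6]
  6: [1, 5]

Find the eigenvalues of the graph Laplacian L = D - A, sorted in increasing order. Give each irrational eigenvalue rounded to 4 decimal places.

[0, 0, 0.8299, 2, 2.6889, 4.4812]

Each diagonal entry of L is the vertex degree and each off-diagonal entry is -1 where an edge is present, 0 otherwise; in the order [1, 2, 3, 4, 5, 6] the diagonal is [3, 2, 1, 0, 2, 2]. L is symmetric positive semidefinite, so every eigenvalue is real and nonnegative. The 2 zero eigenvalues correspond to the 2 connected components. The largest eigenvalue, 4.4812, is at most the vertex count 6. The eigenvalues sum to 10, which equals trace(L) = 2|E|.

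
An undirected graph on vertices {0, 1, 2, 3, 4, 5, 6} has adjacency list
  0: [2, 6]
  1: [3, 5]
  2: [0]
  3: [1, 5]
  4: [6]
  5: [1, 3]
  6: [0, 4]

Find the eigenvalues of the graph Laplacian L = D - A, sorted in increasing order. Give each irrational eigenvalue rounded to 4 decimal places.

Each diagonal entry of L is the vertex degree and each off-diagonal entry is -1 where an edge is present, 0 otherwise; in the order [0, 1, 2, 3, 4, 5, 6] the diagonal is [2, 2, 1, 2, 1, 2, 2]. L is symmetric positive semidefinite, so every eigenvalue is real and nonnegative. The 2 zero eigenvalues correspond to the 2 connected components.

[0, 0, 0.5858, 2, 3, 3, 3.4142]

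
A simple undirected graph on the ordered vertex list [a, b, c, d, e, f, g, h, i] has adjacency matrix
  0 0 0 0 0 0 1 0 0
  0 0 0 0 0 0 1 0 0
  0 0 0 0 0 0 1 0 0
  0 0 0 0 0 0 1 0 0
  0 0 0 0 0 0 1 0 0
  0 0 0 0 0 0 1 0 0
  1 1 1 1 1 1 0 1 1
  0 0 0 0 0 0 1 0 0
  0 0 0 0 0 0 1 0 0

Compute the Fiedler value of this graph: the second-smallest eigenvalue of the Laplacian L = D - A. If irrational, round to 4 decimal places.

Each diagonal entry of L is the vertex degree and each off-diagonal entry is -1 where an edge is present, 0 otherwise; in the order [a, b, c, d, e, f, g, h, i] the diagonal is [1, 1, 1, 1, 1, 1, 8, 1, 1]. Computing the eigenvalues of L and sorting gives [0, 1, 1, 1, 1, 1, 1, 1, 9]. The Fiedler value lambda_2 = 1 is strictly positive, so the graph is connected. The eigenvalues sum to 16, which equals trace(L) = 2|E|.

1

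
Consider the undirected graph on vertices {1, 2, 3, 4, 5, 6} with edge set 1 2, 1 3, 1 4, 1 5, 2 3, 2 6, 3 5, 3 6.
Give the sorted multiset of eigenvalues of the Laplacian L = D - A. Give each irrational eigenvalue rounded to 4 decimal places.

Each diagonal entry of L is the vertex degree and each off-diagonal entry is -1 where an edge is present, 0 otherwise; in the order [1, 2, 3, 4, 5, 6] the diagonal is [4, 3, 4, 1, 2, 2]. The multiplicity of 0 as a Laplacian eigenvalue equals the number of connected components. The single zero eigenvalue shows the graph is connected. The largest eigenvalue, 5.3028, is at most the vertex count 6.

[0, 0.8851, 1.6972, 3.2541, 4.8608, 5.3028]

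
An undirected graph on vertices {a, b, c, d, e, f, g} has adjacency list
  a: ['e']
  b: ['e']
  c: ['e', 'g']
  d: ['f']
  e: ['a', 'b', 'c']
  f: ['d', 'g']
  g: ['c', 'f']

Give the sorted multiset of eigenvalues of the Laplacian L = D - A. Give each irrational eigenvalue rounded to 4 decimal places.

[0, 0.2254, 1, 1, 2.1859, 3.3604, 4.2283]

With the vertex order [a, b, c, d, e, f, g], the degrees are [1, 1, 2, 1, 3, 2, 2], giving D = diag(1, 1, 2, 1, 3, 2, 2) and L = D - A. Since every row of L sums to 0, the all-ones vector is in the kernel and 0 is an eigenvalue. The single zero eigenvalue shows the graph is connected. By the matrix-tree theorem the graph has (1/7) * product of the nonzero eigenvalues = 1 spanning tree.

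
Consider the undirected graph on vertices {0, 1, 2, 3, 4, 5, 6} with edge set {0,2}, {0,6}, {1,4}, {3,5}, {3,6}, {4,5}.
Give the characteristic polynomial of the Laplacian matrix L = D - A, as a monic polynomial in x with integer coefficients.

Each diagonal entry of L is the vertex degree and each off-diagonal entry is -1 where an edge is present, 0 otherwise; in the order [0, 1, 2, 3, 4, 5, 6] the diagonal is [2, 1, 1, 2, 2, 2, 2]. L has integer entries, so p(x) = det(xI - L) has integer coefficients. Expanding the determinant yields x^7 - 12x^6 + 55x^5 - 120x^4 + 126x^3 - 56x^2 + 7x. The coefficient of x^6 equals -trace(L) = -12, matching the sum of degrees. There is one zero in the spectrum, matching the 1 component.

x^7 - 12x^6 + 55x^5 - 120x^4 + 126x^3 - 56x^2 + 7x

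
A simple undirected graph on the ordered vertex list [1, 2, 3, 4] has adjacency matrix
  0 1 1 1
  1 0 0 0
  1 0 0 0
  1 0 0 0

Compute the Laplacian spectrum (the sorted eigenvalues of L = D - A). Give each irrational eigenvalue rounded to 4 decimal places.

[0, 1, 1, 4]

Reading degrees in the order [1, 2, 3, 4] gives [3, 1, 1, 1]; set D = diag(3, 1, 1, 1) and form L = D - A. Since every row of L sums to 0, the all-ones vector is in the kernel and 0 is an eigenvalue. The single zero eigenvalue shows the graph is connected. The largest eigenvalue, 4, is at most the vertex count 4. The eigenvalues sum to 6, which equals trace(L) = 2|E|.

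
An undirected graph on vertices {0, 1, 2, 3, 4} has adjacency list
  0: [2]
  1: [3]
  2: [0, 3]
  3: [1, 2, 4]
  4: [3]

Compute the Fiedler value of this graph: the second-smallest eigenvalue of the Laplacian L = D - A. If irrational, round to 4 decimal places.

With the vertex order [0, 1, 2, 3, 4], the degrees are [1, 1, 2, 3, 1], giving D = diag(1, 1, 2, 3, 1) and L = D - A. The smallest Laplacian eigenvalue is always 0. The next one, lambda_2 = 0.5188, measures how hard the graph is to disconnect: larger values mean better connectivity. The largest eigenvalue, 4.1701, is at most the vertex count 5.

0.5188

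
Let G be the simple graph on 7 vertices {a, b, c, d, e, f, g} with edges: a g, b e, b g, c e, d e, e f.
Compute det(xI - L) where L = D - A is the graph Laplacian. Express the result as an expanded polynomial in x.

x^7 - 12x^6 + 52x^5 - 104x^4 + 102x^3 - 46x^2 + 7x

Reading degrees in the order [a, b, c, d, e, f, g] gives [1, 2, 1, 1, 4, 1, 2]; set D = diag(1, 2, 1, 1, 4, 1, 2) and form L = D - A. Computing det(xI - L) by cofactor expansion (or equivalently via sum-over-permutations) gives x^7 - 12x^6 + 52x^5 - 104x^4 + 102x^3 - 46x^2 + 7x. Since p(0) = det(-L) = 0, x divides p(x).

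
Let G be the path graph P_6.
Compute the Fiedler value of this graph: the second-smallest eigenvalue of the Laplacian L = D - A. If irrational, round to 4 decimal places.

0.2679

The graph has 6 vertices and degree multiset [2, 2, 2, 2, 1, 1]; D is the diagonal matrix of degrees and L = D - A. The sorted Laplacian eigenvalues are [0, 0.2679, 1, 2, 3, 3.7321]; the algebraic connectivity is the second entry, 0.2679. The eigenvalues sum to 10, which equals trace(L) = 2|E|.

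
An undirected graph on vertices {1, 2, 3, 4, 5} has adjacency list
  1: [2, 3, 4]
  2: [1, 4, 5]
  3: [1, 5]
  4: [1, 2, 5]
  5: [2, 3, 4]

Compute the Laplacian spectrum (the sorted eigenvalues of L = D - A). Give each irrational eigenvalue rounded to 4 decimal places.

[0, 2, 3, 4, 5]

Each diagonal entry of L is the vertex degree and each off-diagonal entry is -1 where an edge is present, 0 otherwise; in the order [1, 2, 3, 4, 5] the diagonal is [3, 3, 2, 3, 3]. Since every row of L sums to 0, the all-ones vector is in the kernel and 0 is an eigenvalue. The single zero eigenvalue shows the graph is connected. There is one zero in the spectrum, matching the 1 component.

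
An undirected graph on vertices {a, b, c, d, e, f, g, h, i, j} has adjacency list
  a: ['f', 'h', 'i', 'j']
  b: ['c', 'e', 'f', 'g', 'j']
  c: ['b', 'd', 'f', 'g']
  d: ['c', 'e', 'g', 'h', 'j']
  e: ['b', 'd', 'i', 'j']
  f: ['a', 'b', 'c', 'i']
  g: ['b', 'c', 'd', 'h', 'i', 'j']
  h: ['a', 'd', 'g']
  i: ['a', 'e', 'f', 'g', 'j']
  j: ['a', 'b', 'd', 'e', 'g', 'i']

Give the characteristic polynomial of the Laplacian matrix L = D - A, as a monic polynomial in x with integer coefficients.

x^10 - 46x^9 + 925x^8 - 10664x^7 + 77614x^6 - 369514x^5 + 1149820x^4 - 2253258x^3 + 2521818x^2 - 1227640x

Each diagonal entry of L is the vertex degree and each off-diagonal entry is -1 where an edge is present, 0 otherwise; in the order [a, b, c, d, e, f, g, h, i, j] the diagonal is [4, 5, 4, 5, 4, 4, 6, 3, 5, 6]. L has integer entries, so p(x) = det(xI - L) has integer coefficients. Expanding the determinant yields x^10 - 46x^9 + 925x^8 - 10664x^7 + 77614x^6 - 369514x^5 + 1149820x^4 - 2253258x^3 + 2521818x^2 - 1227640x. Since p(0) = det(-L) = 0, x divides p(x). By the matrix-tree theorem the graph has (1/10) * product of the nonzero eigenvalues = 122764 spanning trees. The eigenvalues sum to 46, which equals trace(L) = 2|E|.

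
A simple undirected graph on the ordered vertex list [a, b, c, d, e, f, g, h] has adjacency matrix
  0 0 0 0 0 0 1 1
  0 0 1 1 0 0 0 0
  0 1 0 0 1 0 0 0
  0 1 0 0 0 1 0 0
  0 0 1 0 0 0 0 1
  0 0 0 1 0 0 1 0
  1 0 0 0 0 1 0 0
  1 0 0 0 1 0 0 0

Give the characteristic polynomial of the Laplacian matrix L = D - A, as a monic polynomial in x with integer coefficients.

x^8 - 16x^7 + 104x^6 - 352x^5 + 660x^4 - 672x^3 + 336x^2 - 64x

With the vertex order [a, b, c, d, e, f, g, h], the degrees are [2, 2, 2, 2, 2, 2, 2, 2], giving D = diag(2, 2, 2, 2, 2, 2, 2, 2) and L = D - A. Computing det(xI - L) by cofactor expansion (or equivalently via sum-over-permutations) gives x^8 - 16x^7 + 104x^6 - 352x^5 + 660x^4 - 672x^3 + 336x^2 - 64x. The coefficient of x^7 equals -trace(L) = -16, matching the sum of degrees. By the matrix-tree theorem the graph has (1/8) * product of the nonzero eigenvalues = 8 spanning trees.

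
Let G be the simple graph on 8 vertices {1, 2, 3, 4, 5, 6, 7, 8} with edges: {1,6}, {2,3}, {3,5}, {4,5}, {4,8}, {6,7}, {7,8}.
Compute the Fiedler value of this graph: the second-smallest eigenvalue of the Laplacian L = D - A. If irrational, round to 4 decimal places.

Reading degrees in the order [1, 2, 3, 4, 5, 6, 7, 8] gives [1, 1, 2, 2, 2, 2, 2, 2]; set D = diag(1, 1, 2, 2, 2, 2, 2, 2) and form L = D - A. Computing the eigenvalues of L and sorting gives [0, 0.1522, 0.5858, 1.2346, 2, 2.7654, 3.4142, 3.8478]. The Fiedler value lambda_2 = 0.1522 is strictly positive, so the graph is connected. The largest eigenvalue, 3.8478, is at most the vertex count 8. There is one zero in the spectrum, matching the 1 component.

0.1522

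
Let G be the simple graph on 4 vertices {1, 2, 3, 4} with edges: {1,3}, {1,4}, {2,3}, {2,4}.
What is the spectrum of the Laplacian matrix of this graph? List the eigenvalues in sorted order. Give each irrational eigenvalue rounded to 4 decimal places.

With the vertex order [1, 2, 3, 4], the degrees are [2, 2, 2, 2], giving D = diag(2, 2, 2, 2) and L = D - A. L is symmetric positive semidefinite, so every eigenvalue is real and nonnegative. The single zero eigenvalue shows the graph is connected. There is one zero in the spectrum, matching the 1 component.

[0, 2, 2, 4]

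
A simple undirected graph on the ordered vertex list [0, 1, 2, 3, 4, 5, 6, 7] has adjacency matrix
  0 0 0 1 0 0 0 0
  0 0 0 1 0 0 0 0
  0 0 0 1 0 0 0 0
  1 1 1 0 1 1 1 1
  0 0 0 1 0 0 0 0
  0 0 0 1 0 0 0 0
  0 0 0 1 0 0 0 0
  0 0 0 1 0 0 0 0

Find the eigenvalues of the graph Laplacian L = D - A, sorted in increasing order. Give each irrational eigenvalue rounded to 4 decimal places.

Each diagonal entry of L is the vertex degree and each off-diagonal entry is -1 where an edge is present, 0 otherwise; in the order [0, 1, 2, 3, 4, 5, 6, 7] the diagonal is [1, 1, 1, 7, 1, 1, 1, 1]. Diagonalising L (or applying a numerical eigensolver to the 8x8 matrix) gives the spectrum above. The single zero eigenvalue shows the graph is connected. There is one zero in the spectrum, matching the 1 component.

[0, 1, 1, 1, 1, 1, 1, 8]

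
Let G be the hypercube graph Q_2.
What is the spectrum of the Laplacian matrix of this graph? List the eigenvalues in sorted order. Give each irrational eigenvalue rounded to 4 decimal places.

[0, 2, 2, 4]

The graph has 4 vertices and degree multiset [2, 2, 2, 2]; D is the diagonal matrix of degrees and L = D - A. Diagonalising L (or applying a numerical eigensolver to the 4x4 matrix) gives the spectrum above. The largest eigenvalue, 4, is at most the vertex count 4.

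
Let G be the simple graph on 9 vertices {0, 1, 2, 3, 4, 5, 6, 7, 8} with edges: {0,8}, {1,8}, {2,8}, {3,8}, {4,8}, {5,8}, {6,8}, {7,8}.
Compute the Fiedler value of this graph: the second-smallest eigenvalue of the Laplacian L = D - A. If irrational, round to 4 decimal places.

With the vertex order [0, 1, 2, 3, 4, 5, 6, 7, 8], the degrees are [1, 1, 1, 1, 1, 1, 1, 1, 8], giving D = diag(1, 1, 1, 1, 1, 1, 1, 1, 8) and L = D - A. The sorted Laplacian eigenvalues are [0, 1, 1, 1, 1, 1, 1, 1, 9]; the algebraic connectivity is the second entry, 1. The eigenvalues sum to 16, which equals trace(L) = 2|E|. There is one zero in the spectrum, matching the 1 component.

1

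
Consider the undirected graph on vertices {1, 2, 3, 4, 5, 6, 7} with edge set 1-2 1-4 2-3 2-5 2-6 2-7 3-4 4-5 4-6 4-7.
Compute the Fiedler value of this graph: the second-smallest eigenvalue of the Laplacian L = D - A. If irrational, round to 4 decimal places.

With the vertex order [1, 2, 3, 4, 5, 6, 7], the degrees are [2, 5, 2, 5, 2, 2, 2], giving D = diag(2, 5, 2, 5, 2, 2, 2) and L = D - A. The sorted Laplacian eigenvalues are [0, 2, 2, 2, 2, 5, 7]; the algebraic connectivity is the second entry, 2. By the matrix-tree theorem the graph has (1/7) * product of the nonzero eigenvalues = 80 spanning trees. The eigenvalues sum to 20, which equals trace(L) = 2|E|.

2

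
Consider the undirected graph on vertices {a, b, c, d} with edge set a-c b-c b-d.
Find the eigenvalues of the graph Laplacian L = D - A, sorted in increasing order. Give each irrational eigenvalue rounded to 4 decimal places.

With the vertex order [a, b, c, d], the degrees are [1, 2, 2, 1], giving D = diag(1, 2, 2, 1) and L = D - A. Diagonalising L (or applying a numerical eigensolver to the 4x4 matrix) gives the spectrum above. The single zero eigenvalue shows the graph is connected. The eigenvalues sum to 6, which equals trace(L) = 2|E|. The largest eigenvalue, 3.4142, is at most the vertex count 4.

[0, 0.5858, 2, 3.4142]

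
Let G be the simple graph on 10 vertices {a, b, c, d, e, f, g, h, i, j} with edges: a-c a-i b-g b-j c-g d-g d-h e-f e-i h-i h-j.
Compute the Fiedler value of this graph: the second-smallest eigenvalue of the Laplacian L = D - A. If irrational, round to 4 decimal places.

Reading degrees in the order [a, b, c, d, e, f, g, h, i, j] gives [2, 2, 2, 2, 2, 1, 3, 3, 3, 2]; set D = diag(2, 2, 2, 2, 2, 1, 3, 3, 3, 2) and form L = D - A. Computing the eigenvalues of L and sorting gives [0, 0.3036, 0.8166, 1.3820, 1.4886, 2.3387, 2.8627, 3.6180, 4.3355, 4.8543]. The Fiedler value lambda_2 = 0.3036 is strictly positive, so the graph is connected. The largest eigenvalue, 4.8543, is at most the vertex count 10. There is one zero in the spectrum, matching the 1 component.

0.3036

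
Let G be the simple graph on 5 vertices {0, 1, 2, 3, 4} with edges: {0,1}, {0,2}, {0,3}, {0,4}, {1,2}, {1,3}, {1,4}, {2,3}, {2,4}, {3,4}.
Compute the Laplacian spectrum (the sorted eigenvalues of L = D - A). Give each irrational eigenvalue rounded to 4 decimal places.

With the vertex order [0, 1, 2, 3, 4], the degrees are [4, 4, 4, 4, 4], giving D = diag(4, 4, 4, 4, 4) and L = D - A. L is symmetric positive semidefinite, so every eigenvalue is real and nonnegative. The single zero eigenvalue shows the graph is connected.

[0, 5, 5, 5, 5]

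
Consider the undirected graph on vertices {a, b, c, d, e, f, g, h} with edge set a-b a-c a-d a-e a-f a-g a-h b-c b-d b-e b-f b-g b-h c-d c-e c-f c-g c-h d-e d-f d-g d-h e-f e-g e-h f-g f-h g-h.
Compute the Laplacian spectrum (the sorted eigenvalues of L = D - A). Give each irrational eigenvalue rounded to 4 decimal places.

Each diagonal entry of L is the vertex degree and each off-diagonal entry is -1 where an edge is present, 0 otherwise; in the order [a, b, c, d, e, f, g, h] the diagonal is [7, 7, 7, 7, 7, 7, 7, 7]. L is symmetric positive semidefinite, so every eigenvalue is real and nonnegative. The single zero eigenvalue shows the graph is connected. The largest eigenvalue, 8, is at most the vertex count 8.

[0, 8, 8, 8, 8, 8, 8, 8]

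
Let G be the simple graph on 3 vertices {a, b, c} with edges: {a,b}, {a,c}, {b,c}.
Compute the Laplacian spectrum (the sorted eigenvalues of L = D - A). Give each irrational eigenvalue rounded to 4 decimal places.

Each diagonal entry of L is the vertex degree and each off-diagonal entry is -1 where an edge is present, 0 otherwise; in the order [a, b, c] the diagonal is [2, 2, 2]. Diagonalising L (or applying a numerical eigensolver to the 3x3 matrix) gives the spectrum above. By the matrix-tree theorem the graph has (1/3) * product of the nonzero eigenvalues = 3 spanning trees.

[0, 3, 3]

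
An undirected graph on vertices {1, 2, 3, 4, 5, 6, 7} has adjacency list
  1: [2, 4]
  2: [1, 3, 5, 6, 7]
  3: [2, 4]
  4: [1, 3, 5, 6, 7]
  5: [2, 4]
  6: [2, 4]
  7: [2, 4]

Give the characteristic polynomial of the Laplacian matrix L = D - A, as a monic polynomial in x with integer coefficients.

With the vertex order [1, 2, 3, 4, 5, 6, 7], the degrees are [2, 5, 2, 5, 2, 2, 2], giving D = diag(2, 5, 2, 5, 2, 2, 2) and L = D - A. L has integer entries, so p(x) = det(xI - L) has integer coefficients. Expanding the determinant yields x^7 - 20x^6 + 155x^5 - 600x^4 + 1240x^3 - 1312x^2 + 560x. Since p(0) = det(-L) = 0, x divides p(x). The eigenvalues sum to 20, which equals trace(L) = 2|E|. By the matrix-tree theorem the graph has (1/7) * product of the nonzero eigenvalues = 80 spanning trees.

x^7 - 20x^6 + 155x^5 - 600x^4 + 1240x^3 - 1312x^2 + 560x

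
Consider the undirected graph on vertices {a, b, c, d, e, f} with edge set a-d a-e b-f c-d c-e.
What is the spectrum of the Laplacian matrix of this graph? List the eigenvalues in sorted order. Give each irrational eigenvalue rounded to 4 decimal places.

Each diagonal entry of L is the vertex degree and each off-diagonal entry is -1 where an edge is present, 0 otherwise; in the order [a, b, c, d, e, f] the diagonal is [2, 1, 2, 2, 2, 1]. Since every row of L sums to 0, the all-ones vector is in the kernel and 0 is an eigenvalue. The 2 zero eigenvalues correspond to the 2 connected components. There are 2 zeros in the spectrum, matching the 2 components. The largest eigenvalue, 4, is at most the vertex count 6.

[0, 0, 2, 2, 2, 4]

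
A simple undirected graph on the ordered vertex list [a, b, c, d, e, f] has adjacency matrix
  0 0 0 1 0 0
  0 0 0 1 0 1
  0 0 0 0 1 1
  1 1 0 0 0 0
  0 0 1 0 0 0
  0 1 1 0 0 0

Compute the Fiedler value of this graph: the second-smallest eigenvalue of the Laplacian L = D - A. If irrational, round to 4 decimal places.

0.2679

With the vertex order [a, b, c, d, e, f], the degrees are [1, 2, 2, 2, 1, 2], giving D = diag(1, 2, 2, 2, 1, 2) and L = D - A. The sorted Laplacian eigenvalues are [0, 0.2679, 1, 2, 3, 3.7321]; the algebraic connectivity is the second entry, 0.2679. The eigenvalues sum to 10, which equals trace(L) = 2|E|.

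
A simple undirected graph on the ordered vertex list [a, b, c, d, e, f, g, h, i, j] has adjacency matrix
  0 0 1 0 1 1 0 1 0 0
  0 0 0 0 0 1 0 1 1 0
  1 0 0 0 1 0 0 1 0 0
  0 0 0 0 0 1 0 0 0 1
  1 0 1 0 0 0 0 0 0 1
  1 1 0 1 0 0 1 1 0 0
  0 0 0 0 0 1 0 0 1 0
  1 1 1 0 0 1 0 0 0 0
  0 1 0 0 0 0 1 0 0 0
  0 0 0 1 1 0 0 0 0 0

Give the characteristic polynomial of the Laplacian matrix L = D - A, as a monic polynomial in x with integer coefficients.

With the vertex order [a, b, c, d, e, f, g, h, i, j], the degrees are [4, 3, 3, 2, 3, 5, 2, 4, 2, 2], giving D = diag(4, 3, 3, 2, 3, 5, 2, 4, 2, 2) and L = D - A. L has integer entries, so p(x) = det(xI - L) has integer coefficients. Expanding the determinant yields x^10 - 30x^9 + 385x^8 - 2764x^7 + 12179x^6 - 33966x^5 + 59528x^4 - 62626x^3 + 35439x^2 - 8090x. The constant term is 0 because L is singular (the all-ones vector lies in its kernel).

x^10 - 30x^9 + 385x^8 - 2764x^7 + 12179x^6 - 33966x^5 + 59528x^4 - 62626x^3 + 35439x^2 - 8090x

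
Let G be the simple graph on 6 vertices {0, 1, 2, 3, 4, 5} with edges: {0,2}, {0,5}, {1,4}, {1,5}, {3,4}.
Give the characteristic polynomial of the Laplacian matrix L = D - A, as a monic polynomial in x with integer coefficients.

x^6 - 10x^5 + 36x^4 - 56x^3 + 35x^2 - 6x

Reading degrees in the order [0, 1, 2, 3, 4, 5] gives [2, 2, 1, 1, 2, 2]; set D = diag(2, 2, 1, 1, 2, 2) and form L = D - A. L has integer entries, so p(x) = det(xI - L) has integer coefficients. Expanding the determinant yields x^6 - 10x^5 + 36x^4 - 56x^3 + 35x^2 - 6x. The constant term is 0 because L is singular (the all-ones vector lies in its kernel). The eigenvalues sum to 10, which equals trace(L) = 2|E|.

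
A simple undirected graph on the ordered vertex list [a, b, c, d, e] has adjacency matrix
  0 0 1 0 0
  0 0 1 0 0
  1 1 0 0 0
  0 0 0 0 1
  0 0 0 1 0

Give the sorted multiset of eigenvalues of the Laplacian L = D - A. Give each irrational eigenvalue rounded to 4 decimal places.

[0, 0, 1, 2, 3]

Reading degrees in the order [a, b, c, d, e] gives [1, 1, 2, 1, 1]; set D = diag(1, 1, 2, 1, 1) and form L = D - A. Since every row of L sums to 0, the all-ones vector is in the kernel and 0 is an eigenvalue. The 2 zero eigenvalues correspond to the 2 connected components.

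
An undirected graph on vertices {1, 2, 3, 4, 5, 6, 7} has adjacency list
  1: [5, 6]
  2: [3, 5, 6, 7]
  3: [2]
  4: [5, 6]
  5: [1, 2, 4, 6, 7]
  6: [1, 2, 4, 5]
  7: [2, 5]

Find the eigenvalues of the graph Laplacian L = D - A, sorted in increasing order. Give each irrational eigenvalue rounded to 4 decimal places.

[0, 0.8251, 1.6878, 2, 3.9123, 5.4905, 6.0843]

With the vertex order [1, 2, 3, 4, 5, 6, 7], the degrees are [2, 4, 1, 2, 5, 4, 2], giving D = diag(2, 4, 1, 2, 5, 4, 2) and L = D - A. L is symmetric positive semidefinite, so every eigenvalue is real and nonnegative. The single zero eigenvalue shows the graph is connected. There is one zero in the spectrum, matching the 1 component. The largest eigenvalue, 6.0843, is at most the vertex count 7.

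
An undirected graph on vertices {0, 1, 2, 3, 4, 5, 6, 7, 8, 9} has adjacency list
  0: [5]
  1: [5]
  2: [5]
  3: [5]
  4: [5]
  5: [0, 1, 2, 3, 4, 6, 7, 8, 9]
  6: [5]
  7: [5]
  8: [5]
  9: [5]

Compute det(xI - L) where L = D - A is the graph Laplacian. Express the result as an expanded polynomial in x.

x^10 - 18x^9 + 108x^8 - 336x^7 + 630x^6 - 756x^5 + 588x^4 - 288x^3 + 81x^2 - 10x

Reading degrees in the order [0, 1, 2, 3, 4, 5, 6, 7, 8, 9] gives [1, 1, 1, 1, 1, 9, 1, 1, 1, 1]; set D = diag(1, 1, 1, 1, 1, 9, 1, 1, 1, 1) and form L = D - A. The eigenvalues of L are [0, 1, 1, 1, 1, 1, 1, 1, 1, 10]; the characteristic polynomial is the product of (x - lambda_i), which multiplies out to x^10 - 18x^9 + 108x^8 - 336x^7 + 630x^6 - 756x^5 + 588x^4 - 288x^3 + 81x^2 - 10x. The constant term is 0 because L is singular (the all-ones vector lies in its kernel). By the matrix-tree theorem the graph has (1/10) * product of the nonzero eigenvalues = 1 spanning tree.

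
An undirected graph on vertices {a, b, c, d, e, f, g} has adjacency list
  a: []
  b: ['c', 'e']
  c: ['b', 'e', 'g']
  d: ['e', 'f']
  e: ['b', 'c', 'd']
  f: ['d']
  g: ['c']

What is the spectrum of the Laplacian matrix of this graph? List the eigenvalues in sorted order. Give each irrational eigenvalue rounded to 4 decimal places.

[0, 0, 0.4131, 1.1369, 2.3595, 3.6977, 4.3928]

With the vertex order [a, b, c, d, e, f, g], the degrees are [0, 2, 3, 2, 3, 1, 1], giving D = diag(0, 2, 3, 2, 3, 1, 1) and L = D - A. The multiplicity of 0 as a Laplacian eigenvalue equals the number of connected components. The 2 zero eigenvalues correspond to the 2 connected components.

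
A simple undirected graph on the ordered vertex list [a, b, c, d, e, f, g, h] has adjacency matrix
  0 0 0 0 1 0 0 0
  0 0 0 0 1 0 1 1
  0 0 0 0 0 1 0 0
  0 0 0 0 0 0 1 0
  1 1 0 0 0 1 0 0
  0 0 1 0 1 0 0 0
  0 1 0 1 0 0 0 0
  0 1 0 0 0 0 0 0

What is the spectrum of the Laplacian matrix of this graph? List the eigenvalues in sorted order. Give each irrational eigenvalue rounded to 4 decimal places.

With the vertex order [a, b, c, d, e, f, g, h], the degrees are [1, 3, 1, 1, 3, 2, 2, 1], giving D = diag(1, 3, 1, 1, 3, 2, 2, 1) and L = D - A. Diagonalising L (or applying a numerical eigensolver to the 8x8 matrix) gives the spectrum above. The single zero eigenvalue shows the graph is connected. The eigenvalues sum to 14, which equals trace(L) = 2|E|.

[0, 0.2509, 0.5858, 0.7287, 2, 2.3349, 3.4142, 4.6855]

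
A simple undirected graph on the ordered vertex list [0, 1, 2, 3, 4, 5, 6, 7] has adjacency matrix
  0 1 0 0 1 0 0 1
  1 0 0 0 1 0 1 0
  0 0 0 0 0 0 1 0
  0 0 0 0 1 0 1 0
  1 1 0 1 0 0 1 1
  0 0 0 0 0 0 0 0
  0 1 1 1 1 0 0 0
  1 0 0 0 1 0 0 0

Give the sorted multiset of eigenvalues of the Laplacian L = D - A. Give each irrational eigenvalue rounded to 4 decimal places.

[0, 0, 0.7971, 1.6120, 2.4285, 3.9643, 5.1226, 6.0755]

With the vertex order [0, 1, 2, 3, 4, 5, 6, 7], the degrees are [3, 3, 1, 2, 5, 0, 4, 2], giving D = diag(3, 3, 1, 2, 5, 0, 4, 2) and L = D - A. L is symmetric positive semidefinite, so every eigenvalue is real and nonnegative. The 2 zero eigenvalues correspond to the 2 connected components. There are 2 zeros in the spectrum, matching the 2 components.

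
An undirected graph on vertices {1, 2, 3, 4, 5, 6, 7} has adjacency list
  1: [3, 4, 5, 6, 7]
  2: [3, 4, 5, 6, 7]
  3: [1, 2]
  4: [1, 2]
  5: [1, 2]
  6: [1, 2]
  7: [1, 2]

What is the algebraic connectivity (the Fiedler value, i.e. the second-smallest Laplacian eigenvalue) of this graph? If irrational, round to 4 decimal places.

Reading degrees in the order [1, 2, 3, 4, 5, 6, 7] gives [5, 5, 2, 2, 2, 2, 2]; set D = diag(5, 5, 2, 2, 2, 2, 2) and form L = D - A. The sorted Laplacian eigenvalues are [0, 2, 2, 2, 2, 5, 7]; the algebraic connectivity is the second entry, 2. The largest eigenvalue, 7, is at most the vertex count 7.

2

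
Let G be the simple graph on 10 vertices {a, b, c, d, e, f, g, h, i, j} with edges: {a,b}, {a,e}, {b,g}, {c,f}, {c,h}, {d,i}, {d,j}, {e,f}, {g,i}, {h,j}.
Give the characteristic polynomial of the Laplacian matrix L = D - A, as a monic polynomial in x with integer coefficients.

Each diagonal entry of L is the vertex degree and each off-diagonal entry is -1 where an edge is present, 0 otherwise; in the order [a, b, c, d, e, f, g, h, i, j] the diagonal is [2, 2, 2, 2, 2, 2, 2, 2, 2, 2]. Computing det(xI - L) by cofactor expansion (or equivalently via sum-over-permutations) gives x^10 - 20x^9 + 170x^8 - 800x^7 + 2275x^6 - 4004x^5 + 4290x^4 - 2640x^3 + 825x^2 - 100x. The coefficient of x^9 equals -trace(L) = -20, matching the sum of degrees. By the matrix-tree theorem the graph has (1/10) * product of the nonzero eigenvalues = 10 spanning trees. The eigenvalues sum to 20, which equals trace(L) = 2|E|.

x^10 - 20x^9 + 170x^8 - 800x^7 + 2275x^6 - 4004x^5 + 4290x^4 - 2640x^3 + 825x^2 - 100x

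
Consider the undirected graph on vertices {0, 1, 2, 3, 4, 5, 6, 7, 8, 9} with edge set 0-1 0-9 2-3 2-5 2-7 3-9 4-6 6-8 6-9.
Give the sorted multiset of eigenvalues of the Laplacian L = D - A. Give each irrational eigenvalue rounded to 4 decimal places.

[0, 0.1772, 0.3300, 1, 1, 1.2293, 2.2486, 3.2174, 4.0502, 4.7472]

Each diagonal entry of L is the vertex degree and each off-diagonal entry is -1 where an edge is present, 0 otherwise; in the order [0, 1, 2, 3, 4, 5, 6, 7, 8, 9] the diagonal is [2, 1, 3, 2, 1, 1, 3, 1, 1, 3]. L is symmetric positive semidefinite, so every eigenvalue is real and nonnegative. The single zero eigenvalue shows the graph is connected. By the matrix-tree theorem the graph has (1/10) * product of the nonzero eigenvalues = 1 spanning tree.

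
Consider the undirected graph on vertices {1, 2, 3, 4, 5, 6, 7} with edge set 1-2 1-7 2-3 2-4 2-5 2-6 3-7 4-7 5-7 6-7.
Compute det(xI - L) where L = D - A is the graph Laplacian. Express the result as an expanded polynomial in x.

Each diagonal entry of L is the vertex degree and each off-diagonal entry is -1 where an edge is present, 0 otherwise; in the order [1, 2, 3, 4, 5, 6, 7] the diagonal is [2, 5, 2, 2, 2, 2, 5]. The eigenvalues of L are [0, 2, 2, 2, 2, 5, 7]; the characteristic polynomial is the product of (x - lambda_i), which multiplies out to x^7 - 20x^6 + 155x^5 - 600x^4 + 1240x^3 - 1312x^2 + 560x. The coefficient of x^6 equals -trace(L) = -20, matching the sum of degrees. There is one zero in the spectrum, matching the 1 component.

x^7 - 20x^6 + 155x^5 - 600x^4 + 1240x^3 - 1312x^2 + 560x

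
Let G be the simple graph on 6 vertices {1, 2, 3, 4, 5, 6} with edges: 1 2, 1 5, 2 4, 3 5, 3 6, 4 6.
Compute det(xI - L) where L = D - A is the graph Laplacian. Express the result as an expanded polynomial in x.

x^6 - 12x^5 + 54x^4 - 112x^3 + 105x^2 - 36x

With the vertex order [1, 2, 3, 4, 5, 6], the degrees are [2, 2, 2, 2, 2, 2], giving D = diag(2, 2, 2, 2, 2, 2) and L = D - A. Computing det(xI - L) by cofactor expansion (or equivalently via sum-over-permutations) gives x^6 - 12x^5 + 54x^4 - 112x^3 + 105x^2 - 36x. Since p(0) = det(-L) = 0, x divides p(x). By the matrix-tree theorem the graph has (1/6) * product of the nonzero eigenvalues = 6 spanning trees.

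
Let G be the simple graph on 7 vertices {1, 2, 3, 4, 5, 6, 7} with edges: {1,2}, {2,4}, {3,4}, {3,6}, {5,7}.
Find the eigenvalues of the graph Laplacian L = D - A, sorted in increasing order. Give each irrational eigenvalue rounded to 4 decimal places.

Each diagonal entry of L is the vertex degree and each off-diagonal entry is -1 where an edge is present, 0 otherwise; in the order [1, 2, 3, 4, 5, 6, 7] the diagonal is [1, 2, 2, 2, 1, 1, 1]. Since every row of L sums to 0, the all-ones vector is in the kernel and 0 is an eigenvalue. The 2 zero eigenvalues correspond to the 2 connected components. The eigenvalues sum to 10, which equals trace(L) = 2|E|. The largest eigenvalue, 3.6180, is at most the vertex count 7.

[0, 0, 0.3820, 1.3820, 2, 2.6180, 3.6180]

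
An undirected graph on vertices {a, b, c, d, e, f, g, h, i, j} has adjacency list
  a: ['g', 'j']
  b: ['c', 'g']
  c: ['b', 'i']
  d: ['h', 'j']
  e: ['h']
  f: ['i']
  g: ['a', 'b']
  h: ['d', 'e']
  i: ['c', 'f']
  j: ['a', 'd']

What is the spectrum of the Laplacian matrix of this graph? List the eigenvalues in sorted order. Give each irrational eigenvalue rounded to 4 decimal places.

Each diagonal entry of L is the vertex degree and each off-diagonal entry is -1 where an edge is present, 0 otherwise; in the order [a, b, c, d, e, f, g, h, i, j] the diagonal is [2, 2, 2, 2, 1, 1, 2, 2, 2, 2]. Since every row of L sums to 0, the all-ones vector is in the kernel and 0 is an eigenvalue. The single zero eigenvalue shows the graph is connected. The largest eigenvalue, 3.9021, is at most the vertex count 10.

[0, 0.0979, 0.3820, 0.8244, 1.3820, 2, 2.6180, 3.1756, 3.6180, 3.9021]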